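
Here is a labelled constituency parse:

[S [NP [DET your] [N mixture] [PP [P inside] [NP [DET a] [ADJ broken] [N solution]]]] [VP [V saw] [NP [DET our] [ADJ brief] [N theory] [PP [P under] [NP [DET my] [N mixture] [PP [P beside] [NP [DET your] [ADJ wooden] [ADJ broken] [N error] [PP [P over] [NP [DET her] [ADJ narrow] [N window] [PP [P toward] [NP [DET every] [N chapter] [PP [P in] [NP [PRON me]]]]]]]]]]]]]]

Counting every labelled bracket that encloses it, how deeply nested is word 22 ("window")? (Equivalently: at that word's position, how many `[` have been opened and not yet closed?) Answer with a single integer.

The word sits inside N, which is inside NP, inside PP, inside NP, inside PP, inside NP, inside PP, inside NP, inside VP, inside S — 10 brackets in all.

10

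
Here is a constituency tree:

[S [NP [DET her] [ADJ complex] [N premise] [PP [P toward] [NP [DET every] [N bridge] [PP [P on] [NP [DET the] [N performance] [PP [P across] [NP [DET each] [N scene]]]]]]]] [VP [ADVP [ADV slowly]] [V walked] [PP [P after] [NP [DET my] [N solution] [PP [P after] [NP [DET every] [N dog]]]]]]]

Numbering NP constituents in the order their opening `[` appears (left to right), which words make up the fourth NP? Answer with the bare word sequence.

each scene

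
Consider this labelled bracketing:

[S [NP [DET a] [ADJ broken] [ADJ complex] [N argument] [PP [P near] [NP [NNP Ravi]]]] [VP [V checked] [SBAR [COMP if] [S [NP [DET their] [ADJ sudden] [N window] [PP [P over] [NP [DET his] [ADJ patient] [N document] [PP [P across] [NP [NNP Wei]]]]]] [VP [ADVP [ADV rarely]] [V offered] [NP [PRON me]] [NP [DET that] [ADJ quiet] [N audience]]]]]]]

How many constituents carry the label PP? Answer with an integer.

3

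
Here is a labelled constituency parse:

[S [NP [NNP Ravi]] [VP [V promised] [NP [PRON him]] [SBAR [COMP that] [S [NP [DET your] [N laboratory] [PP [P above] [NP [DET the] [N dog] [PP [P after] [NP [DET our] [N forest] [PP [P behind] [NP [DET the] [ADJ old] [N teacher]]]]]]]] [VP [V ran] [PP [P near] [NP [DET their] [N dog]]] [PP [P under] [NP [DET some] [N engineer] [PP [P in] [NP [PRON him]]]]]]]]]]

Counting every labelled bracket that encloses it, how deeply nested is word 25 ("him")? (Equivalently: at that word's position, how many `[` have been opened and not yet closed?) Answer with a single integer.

10

Path from the root down to the word: S → VP → SBAR → S → VP → PP → NP → PP → NP → PRON. That is 10 enclosing brackets.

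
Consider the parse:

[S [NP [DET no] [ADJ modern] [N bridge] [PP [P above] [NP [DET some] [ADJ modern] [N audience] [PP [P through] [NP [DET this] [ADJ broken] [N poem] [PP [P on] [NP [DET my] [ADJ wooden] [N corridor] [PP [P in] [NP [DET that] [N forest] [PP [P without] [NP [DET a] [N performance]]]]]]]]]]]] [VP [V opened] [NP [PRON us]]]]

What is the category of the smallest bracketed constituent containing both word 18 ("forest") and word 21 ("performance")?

NP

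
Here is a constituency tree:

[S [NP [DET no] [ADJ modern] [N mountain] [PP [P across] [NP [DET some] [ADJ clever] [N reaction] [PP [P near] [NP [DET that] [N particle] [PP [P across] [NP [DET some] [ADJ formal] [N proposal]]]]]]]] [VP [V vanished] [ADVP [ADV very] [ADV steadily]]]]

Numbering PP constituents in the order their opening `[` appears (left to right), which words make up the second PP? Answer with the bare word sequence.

near that particle across some formal proposal

Opening `[PP` markers occur at word positions 4, 8, 11; the second of these opens the constituent [PP near that particle across some formal proposal].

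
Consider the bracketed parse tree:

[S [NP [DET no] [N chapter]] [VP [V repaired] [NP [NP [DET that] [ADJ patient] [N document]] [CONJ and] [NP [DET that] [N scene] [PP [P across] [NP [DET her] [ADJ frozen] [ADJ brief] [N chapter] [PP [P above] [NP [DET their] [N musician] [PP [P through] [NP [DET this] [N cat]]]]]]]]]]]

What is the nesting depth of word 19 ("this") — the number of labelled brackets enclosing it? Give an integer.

Path from the root down to the word: S → VP → NP → NP → PP → NP → PP → NP → PP → NP → DET. That is 11 enclosing brackets.

11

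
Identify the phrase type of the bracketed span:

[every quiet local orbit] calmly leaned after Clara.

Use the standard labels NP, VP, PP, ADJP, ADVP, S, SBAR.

NP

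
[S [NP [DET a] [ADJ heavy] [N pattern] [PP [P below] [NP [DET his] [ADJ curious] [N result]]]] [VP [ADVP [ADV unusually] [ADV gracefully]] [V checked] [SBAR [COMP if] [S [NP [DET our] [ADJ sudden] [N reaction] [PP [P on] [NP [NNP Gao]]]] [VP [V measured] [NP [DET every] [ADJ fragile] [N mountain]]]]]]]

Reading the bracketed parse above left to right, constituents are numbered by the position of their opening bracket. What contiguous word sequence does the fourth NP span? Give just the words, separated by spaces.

Gao

Opening `[NP` markers occur at word positions 1, 5, 12, 16, 18; the fourth of these opens the constituent [NP Gao].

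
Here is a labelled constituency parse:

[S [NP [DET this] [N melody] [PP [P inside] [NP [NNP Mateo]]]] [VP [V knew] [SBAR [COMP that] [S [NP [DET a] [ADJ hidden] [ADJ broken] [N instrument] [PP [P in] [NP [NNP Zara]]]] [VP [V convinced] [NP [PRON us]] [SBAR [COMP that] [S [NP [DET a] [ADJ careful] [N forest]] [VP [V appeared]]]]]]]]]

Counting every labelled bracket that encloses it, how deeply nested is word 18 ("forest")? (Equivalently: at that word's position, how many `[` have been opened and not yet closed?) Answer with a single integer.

Path from the root down to the word: S → VP → SBAR → S → VP → SBAR → S → NP → N. That is 9 enclosing brackets.

9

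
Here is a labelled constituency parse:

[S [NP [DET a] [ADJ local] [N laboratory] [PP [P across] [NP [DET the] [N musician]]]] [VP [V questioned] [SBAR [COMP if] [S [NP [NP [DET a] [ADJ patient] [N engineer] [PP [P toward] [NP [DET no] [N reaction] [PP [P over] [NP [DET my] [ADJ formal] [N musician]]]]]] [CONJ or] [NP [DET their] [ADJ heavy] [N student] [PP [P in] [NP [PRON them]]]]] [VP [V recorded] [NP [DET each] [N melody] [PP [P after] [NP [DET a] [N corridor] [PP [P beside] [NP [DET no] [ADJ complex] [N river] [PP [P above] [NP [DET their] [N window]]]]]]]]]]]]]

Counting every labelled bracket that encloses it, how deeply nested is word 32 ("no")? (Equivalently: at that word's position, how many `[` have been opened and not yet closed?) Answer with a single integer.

11

Path from the root down to the word: S → VP → SBAR → S → VP → NP → PP → NP → PP → NP → DET. That is 11 enclosing brackets.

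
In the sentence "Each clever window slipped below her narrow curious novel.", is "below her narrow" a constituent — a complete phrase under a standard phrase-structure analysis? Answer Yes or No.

No

The smallest constituent containing the whole sequence is the prepositional phrase [PP below her narrow curious novel], but the sequence is only part of it — it straddles the boundary between preposition "below" and noun phrase "her narrow curious novel".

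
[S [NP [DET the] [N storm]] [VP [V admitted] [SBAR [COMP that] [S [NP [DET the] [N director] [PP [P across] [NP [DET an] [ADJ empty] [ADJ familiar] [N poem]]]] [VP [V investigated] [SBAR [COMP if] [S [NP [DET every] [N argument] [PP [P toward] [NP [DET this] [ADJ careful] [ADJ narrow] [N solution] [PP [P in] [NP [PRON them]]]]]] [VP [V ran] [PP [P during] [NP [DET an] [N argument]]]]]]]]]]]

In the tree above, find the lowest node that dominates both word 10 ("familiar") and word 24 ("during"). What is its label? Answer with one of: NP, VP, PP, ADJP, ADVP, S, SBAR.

Word 10 lies under S → VP → SBAR → S → NP → PP → NP → ADJ; word 24 lies under S → VP → SBAR → S → VP → SBAR → S → VP → PP → P. The lowest shared node is the S.

S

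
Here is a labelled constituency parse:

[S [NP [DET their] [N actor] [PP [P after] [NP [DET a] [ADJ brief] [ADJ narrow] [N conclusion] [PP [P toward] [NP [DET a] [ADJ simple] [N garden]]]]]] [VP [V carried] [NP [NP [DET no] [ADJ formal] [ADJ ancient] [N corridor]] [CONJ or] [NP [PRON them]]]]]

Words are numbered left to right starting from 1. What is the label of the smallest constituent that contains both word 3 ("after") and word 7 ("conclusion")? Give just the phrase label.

Word 3 lies under S → NP → PP → P; word 7 lies under S → NP → PP → NP → N. The lowest shared node is the PP.

PP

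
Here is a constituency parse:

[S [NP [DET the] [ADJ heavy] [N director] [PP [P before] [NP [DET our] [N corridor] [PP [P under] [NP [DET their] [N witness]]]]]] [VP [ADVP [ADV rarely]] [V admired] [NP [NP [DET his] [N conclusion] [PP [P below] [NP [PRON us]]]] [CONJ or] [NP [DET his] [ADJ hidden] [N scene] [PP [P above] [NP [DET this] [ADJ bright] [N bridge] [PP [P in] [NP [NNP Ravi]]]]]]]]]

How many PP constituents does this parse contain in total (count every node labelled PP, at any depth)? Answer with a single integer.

5

Listing each PP by its span: [PP before our corridor under their witness]; [PP under their witness]; [PP below us]; [PP above this bright bridge in Ravi]; [PP in Ravi] — that makes 5.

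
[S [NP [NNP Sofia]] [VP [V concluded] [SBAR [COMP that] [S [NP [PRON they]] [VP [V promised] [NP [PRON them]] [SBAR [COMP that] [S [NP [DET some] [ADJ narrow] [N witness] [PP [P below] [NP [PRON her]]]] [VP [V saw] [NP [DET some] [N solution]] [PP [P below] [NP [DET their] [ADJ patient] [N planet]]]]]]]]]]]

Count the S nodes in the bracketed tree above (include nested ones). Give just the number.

3

The S constituents are: [S Sofia concluded that they promised them that some narrow witness below her saw some solution below their patient planet]; [S they promised them that some narrow witness below her saw some solution below their patient planet]; [S some narrow witness below her saw some solution below their patient planet]. Total: 3.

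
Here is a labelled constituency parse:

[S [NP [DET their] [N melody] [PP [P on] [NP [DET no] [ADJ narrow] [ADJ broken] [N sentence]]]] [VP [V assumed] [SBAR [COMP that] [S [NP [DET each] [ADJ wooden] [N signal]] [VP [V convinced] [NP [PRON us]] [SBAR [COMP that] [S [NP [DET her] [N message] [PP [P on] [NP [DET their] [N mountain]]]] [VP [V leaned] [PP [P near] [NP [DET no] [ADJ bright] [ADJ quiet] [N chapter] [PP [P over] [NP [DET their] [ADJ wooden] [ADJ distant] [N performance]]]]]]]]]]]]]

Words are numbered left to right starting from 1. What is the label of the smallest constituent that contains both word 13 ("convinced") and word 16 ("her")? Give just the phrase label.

VP

The smallest bracket enclosing both words is [VP convinced us that her message on their mountain leaned near no bright quiet chapter over their wooden distant performance], so the label is VP.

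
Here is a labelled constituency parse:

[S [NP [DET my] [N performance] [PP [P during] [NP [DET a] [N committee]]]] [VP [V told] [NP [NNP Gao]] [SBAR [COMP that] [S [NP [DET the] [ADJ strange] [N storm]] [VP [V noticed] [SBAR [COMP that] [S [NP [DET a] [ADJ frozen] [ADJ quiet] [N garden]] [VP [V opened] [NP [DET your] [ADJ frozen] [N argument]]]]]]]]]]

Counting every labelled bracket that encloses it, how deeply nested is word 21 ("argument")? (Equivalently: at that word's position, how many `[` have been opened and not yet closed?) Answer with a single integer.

Counting open brackets not yet closed at "argument": [S [VP [SBAR [S [VP [SBAR [S [VP [NP [N = 10.

10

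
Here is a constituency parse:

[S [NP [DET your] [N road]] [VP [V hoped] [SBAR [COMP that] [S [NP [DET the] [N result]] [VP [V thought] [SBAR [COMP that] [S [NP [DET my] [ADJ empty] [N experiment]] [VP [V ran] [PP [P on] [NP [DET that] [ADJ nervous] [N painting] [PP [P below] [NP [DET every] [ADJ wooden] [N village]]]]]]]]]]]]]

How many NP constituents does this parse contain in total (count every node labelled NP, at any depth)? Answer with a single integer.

5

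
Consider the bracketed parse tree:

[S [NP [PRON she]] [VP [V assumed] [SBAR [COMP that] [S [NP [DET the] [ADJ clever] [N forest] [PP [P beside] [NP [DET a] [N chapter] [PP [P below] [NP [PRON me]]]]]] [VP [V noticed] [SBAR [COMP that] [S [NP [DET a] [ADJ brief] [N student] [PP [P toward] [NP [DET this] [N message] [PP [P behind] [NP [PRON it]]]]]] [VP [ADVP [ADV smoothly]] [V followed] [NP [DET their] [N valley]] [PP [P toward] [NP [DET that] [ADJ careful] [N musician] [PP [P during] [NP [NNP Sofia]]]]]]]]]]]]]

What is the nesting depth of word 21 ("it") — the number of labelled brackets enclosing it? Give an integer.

13

Path from the root down to the word: S → VP → SBAR → S → VP → SBAR → S → NP → PP → NP → PP → NP → PRON. That is 13 enclosing brackets.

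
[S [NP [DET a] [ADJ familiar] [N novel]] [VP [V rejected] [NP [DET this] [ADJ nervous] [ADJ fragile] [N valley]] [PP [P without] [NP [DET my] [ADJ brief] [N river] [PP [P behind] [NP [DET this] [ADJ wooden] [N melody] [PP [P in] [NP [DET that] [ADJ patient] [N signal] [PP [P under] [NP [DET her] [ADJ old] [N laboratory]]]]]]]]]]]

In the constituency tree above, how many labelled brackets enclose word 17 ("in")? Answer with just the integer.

8

The word sits inside P, which is inside PP, inside NP, inside PP, inside NP, inside PP, inside VP, inside S — 8 brackets in all.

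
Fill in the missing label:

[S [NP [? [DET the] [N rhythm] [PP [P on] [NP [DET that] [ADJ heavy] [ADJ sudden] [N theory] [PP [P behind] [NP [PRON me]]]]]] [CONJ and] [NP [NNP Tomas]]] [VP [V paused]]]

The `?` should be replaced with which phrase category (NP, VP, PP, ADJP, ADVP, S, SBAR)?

Looking at what the `?` directly dominates — DET 'the', N 'rhythm', PP — this is a noun phrase (NP).

NP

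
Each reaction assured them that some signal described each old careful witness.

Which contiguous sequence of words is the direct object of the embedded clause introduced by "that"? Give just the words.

each old careful witness

Within the embedded clause introduced by "that", the direct object of "described" is "each old careful witness".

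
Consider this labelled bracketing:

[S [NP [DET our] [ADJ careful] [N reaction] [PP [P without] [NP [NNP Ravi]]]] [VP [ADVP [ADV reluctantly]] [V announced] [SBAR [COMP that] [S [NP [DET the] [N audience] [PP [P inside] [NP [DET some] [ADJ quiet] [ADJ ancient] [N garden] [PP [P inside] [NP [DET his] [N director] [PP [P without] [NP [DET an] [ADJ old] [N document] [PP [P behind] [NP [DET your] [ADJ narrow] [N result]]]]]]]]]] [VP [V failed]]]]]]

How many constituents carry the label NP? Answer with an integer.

Scanning left to right, an opening `[NP` appears at word positions 1, 5, 9, 12, 17, 20, 24 — 7 in total.

7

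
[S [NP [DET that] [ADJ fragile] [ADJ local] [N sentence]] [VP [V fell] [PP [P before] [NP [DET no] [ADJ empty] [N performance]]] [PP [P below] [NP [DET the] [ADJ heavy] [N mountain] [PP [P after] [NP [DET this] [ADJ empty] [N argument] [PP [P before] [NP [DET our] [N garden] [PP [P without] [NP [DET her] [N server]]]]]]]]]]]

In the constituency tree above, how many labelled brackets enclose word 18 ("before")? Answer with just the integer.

8

The word sits inside P, which is inside PP, inside NP, inside PP, inside NP, inside PP, inside VP, inside S — 8 brackets in all.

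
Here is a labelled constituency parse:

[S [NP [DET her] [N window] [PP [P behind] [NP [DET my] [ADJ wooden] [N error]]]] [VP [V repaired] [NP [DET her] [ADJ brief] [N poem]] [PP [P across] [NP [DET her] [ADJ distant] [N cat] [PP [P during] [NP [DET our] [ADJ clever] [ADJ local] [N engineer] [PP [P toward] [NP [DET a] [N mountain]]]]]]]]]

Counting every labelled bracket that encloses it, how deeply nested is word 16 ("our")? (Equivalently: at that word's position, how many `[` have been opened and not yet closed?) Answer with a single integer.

7

The word sits inside DET, which is inside NP, inside PP, inside NP, inside PP, inside VP, inside S — 7 brackets in all.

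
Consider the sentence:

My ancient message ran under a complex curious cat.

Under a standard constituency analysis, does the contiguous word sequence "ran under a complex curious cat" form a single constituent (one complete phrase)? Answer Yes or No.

The sequence corresponds to a single VP node — the verb phrase "ran under a complex curious cat".

Yes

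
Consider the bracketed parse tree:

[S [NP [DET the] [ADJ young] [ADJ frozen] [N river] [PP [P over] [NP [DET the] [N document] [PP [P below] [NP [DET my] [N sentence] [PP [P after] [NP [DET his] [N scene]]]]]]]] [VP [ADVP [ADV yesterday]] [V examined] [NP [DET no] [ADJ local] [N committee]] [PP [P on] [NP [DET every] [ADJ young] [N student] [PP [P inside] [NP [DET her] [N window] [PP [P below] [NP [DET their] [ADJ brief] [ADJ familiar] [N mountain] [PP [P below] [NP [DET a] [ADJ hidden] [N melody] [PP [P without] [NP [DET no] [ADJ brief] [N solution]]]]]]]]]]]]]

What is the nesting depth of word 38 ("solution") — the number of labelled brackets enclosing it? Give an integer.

13

Counting open brackets not yet closed at "solution": [S [VP [PP [NP [PP [NP [PP [NP [PP [NP [PP [NP [N = 13.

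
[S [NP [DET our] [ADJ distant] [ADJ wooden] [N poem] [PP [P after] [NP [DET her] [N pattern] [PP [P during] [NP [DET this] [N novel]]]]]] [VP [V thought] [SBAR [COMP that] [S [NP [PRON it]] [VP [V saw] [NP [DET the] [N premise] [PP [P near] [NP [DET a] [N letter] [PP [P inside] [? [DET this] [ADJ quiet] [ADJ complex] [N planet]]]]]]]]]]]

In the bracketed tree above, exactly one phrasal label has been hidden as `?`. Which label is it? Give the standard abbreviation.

A constituent whose immediate children are DET 'this', ADJ 'quiet', ADJ 'complex', N 'planet' is a noun phrase: NP.

NP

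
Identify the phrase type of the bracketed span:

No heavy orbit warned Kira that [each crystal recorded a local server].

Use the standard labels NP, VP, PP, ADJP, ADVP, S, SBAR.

"recorded" is the head of the bracketed span, so the span is a clause: S.

S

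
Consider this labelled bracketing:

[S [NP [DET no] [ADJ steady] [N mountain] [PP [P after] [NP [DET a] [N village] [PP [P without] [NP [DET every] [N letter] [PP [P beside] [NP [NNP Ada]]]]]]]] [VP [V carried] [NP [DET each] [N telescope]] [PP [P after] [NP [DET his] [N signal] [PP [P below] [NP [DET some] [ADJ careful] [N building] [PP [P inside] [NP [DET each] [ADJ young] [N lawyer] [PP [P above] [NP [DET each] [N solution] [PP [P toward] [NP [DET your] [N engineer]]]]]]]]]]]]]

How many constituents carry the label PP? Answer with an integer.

8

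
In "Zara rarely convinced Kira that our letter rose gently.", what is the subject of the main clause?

Zara

The subject of the main clause is the NP immediately before the verb "convinced": "Zara".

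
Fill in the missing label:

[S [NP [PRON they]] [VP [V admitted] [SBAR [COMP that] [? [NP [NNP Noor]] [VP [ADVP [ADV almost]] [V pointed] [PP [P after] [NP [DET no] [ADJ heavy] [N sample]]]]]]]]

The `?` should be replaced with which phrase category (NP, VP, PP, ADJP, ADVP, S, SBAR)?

S

Looking at what the `?` directly dominates — NP, VP — this is a clause (S).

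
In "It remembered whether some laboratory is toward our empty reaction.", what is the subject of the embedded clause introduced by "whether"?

some laboratory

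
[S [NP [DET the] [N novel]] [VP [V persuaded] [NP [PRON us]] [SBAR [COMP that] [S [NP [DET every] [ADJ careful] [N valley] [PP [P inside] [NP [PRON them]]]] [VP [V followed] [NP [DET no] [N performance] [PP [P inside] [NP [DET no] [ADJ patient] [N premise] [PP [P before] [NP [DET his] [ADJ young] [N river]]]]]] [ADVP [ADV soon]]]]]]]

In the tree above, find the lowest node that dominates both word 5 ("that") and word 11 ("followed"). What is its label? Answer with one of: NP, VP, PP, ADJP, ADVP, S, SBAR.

SBAR

The smallest bracket enclosing both words is [SBAR that every careful valley inside them followed no performance inside no patient premise before his young river soon], so the label is SBAR.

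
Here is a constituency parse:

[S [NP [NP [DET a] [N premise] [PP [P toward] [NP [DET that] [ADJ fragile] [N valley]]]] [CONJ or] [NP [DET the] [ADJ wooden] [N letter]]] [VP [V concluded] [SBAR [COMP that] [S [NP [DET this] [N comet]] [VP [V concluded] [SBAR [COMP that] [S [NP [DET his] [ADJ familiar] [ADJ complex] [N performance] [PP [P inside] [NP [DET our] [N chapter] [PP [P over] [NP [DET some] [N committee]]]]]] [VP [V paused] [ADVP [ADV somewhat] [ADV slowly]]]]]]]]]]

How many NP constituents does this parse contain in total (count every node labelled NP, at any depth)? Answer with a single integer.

Scanning left to right, an opening `[NP` appears at word positions 1, 1, 4, 8, 13, 17, 22, 25 — 8 in total.

8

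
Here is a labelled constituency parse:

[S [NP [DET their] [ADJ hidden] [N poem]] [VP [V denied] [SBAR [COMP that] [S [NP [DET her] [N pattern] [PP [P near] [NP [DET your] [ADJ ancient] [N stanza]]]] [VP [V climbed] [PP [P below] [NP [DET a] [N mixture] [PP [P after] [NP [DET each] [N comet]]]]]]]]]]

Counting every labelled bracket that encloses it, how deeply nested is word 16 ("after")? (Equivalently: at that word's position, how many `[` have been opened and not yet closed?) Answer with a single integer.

Path from the root down to the word: S → VP → SBAR → S → VP → PP → NP → PP → P. That is 9 enclosing brackets.

9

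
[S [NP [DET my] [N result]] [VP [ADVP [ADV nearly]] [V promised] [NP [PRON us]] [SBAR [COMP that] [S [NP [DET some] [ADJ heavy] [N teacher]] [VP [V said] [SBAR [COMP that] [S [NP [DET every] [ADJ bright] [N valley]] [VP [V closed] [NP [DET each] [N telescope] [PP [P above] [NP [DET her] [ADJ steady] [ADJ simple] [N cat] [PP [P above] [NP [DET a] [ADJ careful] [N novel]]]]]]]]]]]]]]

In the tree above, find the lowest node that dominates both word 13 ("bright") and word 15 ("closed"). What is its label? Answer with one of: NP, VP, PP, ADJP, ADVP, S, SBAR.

S

Both words fall inside [S every bright valley closed each telescope above her steady simple cat above a careful novel] (words 12–26), and no smaller constituent contains them both. Label: S.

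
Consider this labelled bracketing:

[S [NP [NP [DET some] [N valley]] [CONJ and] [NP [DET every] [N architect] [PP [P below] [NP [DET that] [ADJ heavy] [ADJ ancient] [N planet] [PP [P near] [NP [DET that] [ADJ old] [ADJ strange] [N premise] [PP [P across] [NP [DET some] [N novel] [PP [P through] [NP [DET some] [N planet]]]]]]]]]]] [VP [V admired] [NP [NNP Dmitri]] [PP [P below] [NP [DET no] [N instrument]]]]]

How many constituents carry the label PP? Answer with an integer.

5

The PP constituents are: [PP below that heavy ancient planet near that old strange premise across some novel through some planet]; [PP near that old strange premise across some novel through some planet]; [PP across some novel through some planet]; [PP through some planet]; [PP below no instrument]. Total: 5.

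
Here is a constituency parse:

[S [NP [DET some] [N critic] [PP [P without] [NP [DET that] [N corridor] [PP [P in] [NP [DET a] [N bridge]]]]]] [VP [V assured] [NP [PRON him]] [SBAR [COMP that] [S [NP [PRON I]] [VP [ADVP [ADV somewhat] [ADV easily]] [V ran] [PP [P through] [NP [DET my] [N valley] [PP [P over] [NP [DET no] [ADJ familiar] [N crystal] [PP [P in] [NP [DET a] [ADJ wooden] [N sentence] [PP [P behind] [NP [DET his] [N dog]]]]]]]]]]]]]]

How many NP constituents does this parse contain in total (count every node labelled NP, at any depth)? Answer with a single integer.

9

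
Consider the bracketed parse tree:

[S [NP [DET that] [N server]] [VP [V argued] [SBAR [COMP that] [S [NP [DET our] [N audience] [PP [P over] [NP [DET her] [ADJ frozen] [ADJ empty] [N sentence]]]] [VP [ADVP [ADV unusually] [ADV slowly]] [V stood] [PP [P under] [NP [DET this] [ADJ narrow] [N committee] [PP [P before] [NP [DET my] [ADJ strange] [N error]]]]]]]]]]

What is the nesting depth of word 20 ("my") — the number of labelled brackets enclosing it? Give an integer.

10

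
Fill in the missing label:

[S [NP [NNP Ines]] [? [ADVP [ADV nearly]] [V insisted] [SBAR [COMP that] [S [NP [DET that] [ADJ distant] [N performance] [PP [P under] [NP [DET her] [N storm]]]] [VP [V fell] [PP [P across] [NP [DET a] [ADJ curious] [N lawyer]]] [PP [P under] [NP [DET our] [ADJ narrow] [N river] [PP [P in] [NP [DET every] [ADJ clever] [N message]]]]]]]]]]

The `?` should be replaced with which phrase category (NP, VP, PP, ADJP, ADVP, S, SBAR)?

VP

The `?` node immediately contains: ADVP, V 'insisted', SBAR. That is the internal structure of a verb phrase, so the label is VP.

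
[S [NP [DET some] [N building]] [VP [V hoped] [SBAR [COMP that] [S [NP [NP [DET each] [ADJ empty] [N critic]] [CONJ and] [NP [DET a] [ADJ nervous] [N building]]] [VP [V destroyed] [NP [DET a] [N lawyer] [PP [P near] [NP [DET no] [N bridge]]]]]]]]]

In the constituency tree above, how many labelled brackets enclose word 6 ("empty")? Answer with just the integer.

The word sits inside ADJ, which is inside NP, inside NP, inside S, inside SBAR, inside VP, inside S — 7 brackets in all.

7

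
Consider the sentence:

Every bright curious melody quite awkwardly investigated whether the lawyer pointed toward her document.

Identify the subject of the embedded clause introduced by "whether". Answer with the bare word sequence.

the lawyer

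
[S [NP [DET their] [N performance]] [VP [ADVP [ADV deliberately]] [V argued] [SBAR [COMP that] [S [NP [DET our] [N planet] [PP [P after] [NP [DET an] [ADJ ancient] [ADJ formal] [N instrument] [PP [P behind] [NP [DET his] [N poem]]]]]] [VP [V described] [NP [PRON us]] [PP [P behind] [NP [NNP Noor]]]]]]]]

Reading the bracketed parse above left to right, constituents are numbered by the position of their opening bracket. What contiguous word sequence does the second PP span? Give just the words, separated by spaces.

behind his poem

Opening `[PP` markers occur at word positions 8, 13, 18; the second of these opens the constituent [PP behind his poem].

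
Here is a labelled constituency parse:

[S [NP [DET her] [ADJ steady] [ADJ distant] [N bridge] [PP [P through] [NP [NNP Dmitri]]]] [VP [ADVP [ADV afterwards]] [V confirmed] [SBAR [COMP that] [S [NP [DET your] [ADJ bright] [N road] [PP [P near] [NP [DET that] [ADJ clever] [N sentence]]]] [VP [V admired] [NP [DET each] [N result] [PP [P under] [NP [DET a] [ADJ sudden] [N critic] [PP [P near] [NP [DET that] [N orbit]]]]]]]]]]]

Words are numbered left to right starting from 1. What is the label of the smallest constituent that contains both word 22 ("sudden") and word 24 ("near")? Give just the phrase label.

Word 22 lies under S → VP → SBAR → S → VP → NP → PP → NP → ADJ; word 24 lies under S → VP → SBAR → S → VP → NP → PP → NP → PP → P. The lowest shared node is the NP.

NP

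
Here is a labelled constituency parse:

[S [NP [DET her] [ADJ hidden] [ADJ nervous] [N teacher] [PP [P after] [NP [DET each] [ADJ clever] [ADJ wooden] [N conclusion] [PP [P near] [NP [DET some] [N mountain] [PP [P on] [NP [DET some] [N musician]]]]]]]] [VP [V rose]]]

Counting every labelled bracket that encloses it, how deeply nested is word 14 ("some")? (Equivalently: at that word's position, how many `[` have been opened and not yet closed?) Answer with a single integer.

9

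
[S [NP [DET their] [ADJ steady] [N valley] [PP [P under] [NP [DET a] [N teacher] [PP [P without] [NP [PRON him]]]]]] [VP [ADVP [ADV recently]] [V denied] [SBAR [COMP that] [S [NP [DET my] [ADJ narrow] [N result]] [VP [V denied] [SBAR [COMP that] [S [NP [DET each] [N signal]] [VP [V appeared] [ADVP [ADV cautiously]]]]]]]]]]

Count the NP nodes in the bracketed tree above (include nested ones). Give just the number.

5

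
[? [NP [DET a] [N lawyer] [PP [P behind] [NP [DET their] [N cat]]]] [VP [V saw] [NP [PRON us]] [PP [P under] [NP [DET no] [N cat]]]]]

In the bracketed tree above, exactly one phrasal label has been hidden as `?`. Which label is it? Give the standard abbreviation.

S

Looking at what the `?` directly dominates — NP, VP — this is a clause (S).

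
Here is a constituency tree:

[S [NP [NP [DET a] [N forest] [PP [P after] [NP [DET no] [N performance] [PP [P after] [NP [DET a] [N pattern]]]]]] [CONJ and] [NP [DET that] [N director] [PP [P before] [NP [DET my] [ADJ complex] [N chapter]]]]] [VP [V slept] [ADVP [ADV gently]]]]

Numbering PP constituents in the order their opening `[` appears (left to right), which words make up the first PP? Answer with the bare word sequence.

Opening `[PP` markers occur at word positions 3, 6, 12; the first of these opens the constituent [PP after no performance after a pattern].

after no performance after a pattern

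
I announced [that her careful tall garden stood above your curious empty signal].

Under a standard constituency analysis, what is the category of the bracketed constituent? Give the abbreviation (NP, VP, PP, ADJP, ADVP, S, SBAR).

SBAR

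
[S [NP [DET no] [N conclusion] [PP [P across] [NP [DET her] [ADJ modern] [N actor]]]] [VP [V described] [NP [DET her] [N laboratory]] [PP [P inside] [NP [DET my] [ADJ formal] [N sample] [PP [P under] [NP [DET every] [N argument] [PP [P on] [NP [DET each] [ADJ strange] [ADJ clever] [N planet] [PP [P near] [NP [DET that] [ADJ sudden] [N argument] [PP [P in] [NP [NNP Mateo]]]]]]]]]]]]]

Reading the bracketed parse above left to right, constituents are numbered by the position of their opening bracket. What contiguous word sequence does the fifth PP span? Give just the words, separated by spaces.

In left-to-right order the PP constituents are "across her modern actor"; "inside my formal sample under every argument on each strange clever planet near that sudden argument in Mateo"; "under every argument on each strange clever planet near that sudden argument in Mateo"; "on each strange clever planet near that sudden argument in Mateo"; "near that sudden argument in Mateo"; "in Mateo". Number 5 is "near that sudden argument in Mateo".

near that sudden argument in Mateo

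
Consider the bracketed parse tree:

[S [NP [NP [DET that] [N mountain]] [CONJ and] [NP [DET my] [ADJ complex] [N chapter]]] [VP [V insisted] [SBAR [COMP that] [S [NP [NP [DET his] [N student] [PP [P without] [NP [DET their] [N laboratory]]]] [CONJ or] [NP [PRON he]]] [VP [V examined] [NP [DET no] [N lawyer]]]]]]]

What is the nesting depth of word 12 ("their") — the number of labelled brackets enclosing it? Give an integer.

9

The word sits inside DET, which is inside NP, inside PP, inside NP, inside NP, inside S, inside SBAR, inside VP, inside S — 9 brackets in all.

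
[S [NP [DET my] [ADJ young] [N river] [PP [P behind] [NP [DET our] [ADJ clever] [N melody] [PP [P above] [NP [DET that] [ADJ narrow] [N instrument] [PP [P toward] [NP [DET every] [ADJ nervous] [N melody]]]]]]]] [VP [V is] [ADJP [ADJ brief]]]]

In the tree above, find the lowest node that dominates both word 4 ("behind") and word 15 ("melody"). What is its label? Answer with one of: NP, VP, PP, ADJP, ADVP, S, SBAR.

PP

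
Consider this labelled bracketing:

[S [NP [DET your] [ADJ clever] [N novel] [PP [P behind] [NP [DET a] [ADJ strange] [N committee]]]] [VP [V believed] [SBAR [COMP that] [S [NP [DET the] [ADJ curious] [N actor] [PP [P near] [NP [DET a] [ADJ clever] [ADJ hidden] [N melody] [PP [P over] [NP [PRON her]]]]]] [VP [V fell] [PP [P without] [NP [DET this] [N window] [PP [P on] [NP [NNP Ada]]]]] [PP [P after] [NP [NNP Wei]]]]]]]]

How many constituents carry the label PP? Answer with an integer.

6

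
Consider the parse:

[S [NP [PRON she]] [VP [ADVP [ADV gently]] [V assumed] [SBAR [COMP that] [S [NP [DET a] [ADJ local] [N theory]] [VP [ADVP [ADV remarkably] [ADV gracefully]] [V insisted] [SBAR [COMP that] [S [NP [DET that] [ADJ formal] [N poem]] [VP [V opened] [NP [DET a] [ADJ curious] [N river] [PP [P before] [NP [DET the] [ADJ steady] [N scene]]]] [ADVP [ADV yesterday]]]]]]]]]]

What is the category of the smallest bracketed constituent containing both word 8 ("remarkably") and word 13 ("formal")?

VP

Word 8 lies under S → VP → SBAR → S → VP → ADVP → ADV; word 13 lies under S → VP → SBAR → S → VP → SBAR → S → NP → ADJ. The lowest shared node is the VP.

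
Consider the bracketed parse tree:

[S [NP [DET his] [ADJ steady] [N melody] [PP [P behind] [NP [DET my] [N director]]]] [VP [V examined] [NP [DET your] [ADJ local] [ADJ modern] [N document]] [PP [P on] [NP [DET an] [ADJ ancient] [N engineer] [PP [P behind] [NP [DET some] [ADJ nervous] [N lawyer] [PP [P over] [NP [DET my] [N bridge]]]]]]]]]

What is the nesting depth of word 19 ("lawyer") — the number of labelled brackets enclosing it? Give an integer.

7

Counting open brackets not yet closed at "lawyer": [S [VP [PP [NP [PP [NP [N = 7.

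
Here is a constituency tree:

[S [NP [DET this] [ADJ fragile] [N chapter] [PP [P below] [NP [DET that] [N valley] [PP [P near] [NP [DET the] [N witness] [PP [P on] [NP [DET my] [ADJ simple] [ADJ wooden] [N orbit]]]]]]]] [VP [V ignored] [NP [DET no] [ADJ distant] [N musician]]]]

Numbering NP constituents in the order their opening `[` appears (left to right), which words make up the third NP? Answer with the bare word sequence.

the witness on my simple wooden orbit

Opening `[NP` markers occur at word positions 1, 5, 8, 11, 16; the third of these opens the constituent [NP the witness on my simple wooden orbit].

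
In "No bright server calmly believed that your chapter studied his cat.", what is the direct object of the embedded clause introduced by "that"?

"studied" heads the VP of the embedded clause introduced by "that", and "his cat" is its direct object.

his cat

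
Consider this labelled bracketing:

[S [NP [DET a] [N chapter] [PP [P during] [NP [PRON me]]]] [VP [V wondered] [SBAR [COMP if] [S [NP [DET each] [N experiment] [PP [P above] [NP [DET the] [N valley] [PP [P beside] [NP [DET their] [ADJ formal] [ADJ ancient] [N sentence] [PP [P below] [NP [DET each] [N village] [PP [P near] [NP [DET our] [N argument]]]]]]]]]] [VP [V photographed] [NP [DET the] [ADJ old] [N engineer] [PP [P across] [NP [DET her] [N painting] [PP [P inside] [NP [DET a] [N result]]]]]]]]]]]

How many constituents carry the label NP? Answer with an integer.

Listing each NP by its span: [NP a chapter during me]; [NP me]; [NP each experiment above the valley beside their formal ancient sentence below each village near our argument]; [NP the valley beside their formal ancient sentence below each village near our argument]; [NP their formal ancient sentence below each village near our argument]; [NP each village near our argument] … — that makes 10.

10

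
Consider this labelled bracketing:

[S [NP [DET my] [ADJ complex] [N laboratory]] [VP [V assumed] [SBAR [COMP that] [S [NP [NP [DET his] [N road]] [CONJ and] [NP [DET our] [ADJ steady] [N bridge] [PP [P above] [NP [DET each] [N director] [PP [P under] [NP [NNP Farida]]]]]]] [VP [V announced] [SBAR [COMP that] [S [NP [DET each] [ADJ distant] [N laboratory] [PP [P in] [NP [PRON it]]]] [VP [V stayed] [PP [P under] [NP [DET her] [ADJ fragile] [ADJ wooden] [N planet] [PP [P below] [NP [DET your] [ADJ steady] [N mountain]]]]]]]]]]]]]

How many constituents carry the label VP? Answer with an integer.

3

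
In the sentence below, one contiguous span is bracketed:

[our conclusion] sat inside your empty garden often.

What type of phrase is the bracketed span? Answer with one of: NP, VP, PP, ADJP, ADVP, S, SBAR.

NP

The bracketed span "our conclusion" is headed by "conclusion", making it a noun phrase (NP).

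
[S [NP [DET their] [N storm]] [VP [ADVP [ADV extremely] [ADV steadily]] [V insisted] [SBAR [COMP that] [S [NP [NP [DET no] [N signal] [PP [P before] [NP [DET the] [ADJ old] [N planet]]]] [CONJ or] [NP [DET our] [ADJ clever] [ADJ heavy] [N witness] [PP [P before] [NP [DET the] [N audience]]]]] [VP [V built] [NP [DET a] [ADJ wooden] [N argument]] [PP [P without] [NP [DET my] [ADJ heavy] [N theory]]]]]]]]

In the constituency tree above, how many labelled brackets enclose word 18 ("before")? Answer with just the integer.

8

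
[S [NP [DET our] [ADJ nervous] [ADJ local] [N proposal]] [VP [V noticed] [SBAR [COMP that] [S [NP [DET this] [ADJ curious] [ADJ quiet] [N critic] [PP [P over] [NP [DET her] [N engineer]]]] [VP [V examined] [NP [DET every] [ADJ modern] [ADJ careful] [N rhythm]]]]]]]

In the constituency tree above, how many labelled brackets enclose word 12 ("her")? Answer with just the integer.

8

Path from the root down to the word: S → VP → SBAR → S → NP → PP → NP → DET. That is 8 enclosing brackets.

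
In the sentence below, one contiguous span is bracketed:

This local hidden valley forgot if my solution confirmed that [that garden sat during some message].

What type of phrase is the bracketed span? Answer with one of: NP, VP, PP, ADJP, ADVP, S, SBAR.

S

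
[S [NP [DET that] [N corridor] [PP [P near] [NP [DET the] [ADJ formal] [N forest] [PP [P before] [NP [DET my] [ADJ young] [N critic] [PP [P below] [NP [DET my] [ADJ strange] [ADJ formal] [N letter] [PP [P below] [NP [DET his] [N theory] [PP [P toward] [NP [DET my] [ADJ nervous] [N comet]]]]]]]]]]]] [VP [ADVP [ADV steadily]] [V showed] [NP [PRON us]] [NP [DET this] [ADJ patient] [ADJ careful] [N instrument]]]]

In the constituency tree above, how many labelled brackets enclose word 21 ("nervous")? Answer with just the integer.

13

Path from the root down to the word: S → NP → PP → NP → PP → NP → PP → NP → PP → NP → PP → NP → ADJ. That is 13 enclosing brackets.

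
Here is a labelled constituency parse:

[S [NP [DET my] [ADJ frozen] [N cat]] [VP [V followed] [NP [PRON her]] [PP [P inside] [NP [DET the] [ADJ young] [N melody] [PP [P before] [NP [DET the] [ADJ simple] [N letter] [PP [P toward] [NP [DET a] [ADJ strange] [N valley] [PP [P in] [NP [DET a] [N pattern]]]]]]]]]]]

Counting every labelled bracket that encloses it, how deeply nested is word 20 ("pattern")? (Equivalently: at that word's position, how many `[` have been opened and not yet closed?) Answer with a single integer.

Path from the root down to the word: S → VP → PP → NP → PP → NP → PP → NP → PP → NP → N. That is 11 enclosing brackets.

11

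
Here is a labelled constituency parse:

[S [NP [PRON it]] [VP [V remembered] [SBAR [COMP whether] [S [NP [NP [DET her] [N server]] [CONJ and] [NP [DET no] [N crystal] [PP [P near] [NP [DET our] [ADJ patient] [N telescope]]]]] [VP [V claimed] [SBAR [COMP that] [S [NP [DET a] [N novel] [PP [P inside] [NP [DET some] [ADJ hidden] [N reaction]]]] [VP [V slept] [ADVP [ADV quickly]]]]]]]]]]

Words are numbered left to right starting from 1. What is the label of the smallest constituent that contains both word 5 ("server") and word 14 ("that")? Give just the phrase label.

S

The smallest bracket enclosing both words is [S her server and no crystal near our patient telescope claimed that a novel inside some hidden reaction slept quickly], so the label is S.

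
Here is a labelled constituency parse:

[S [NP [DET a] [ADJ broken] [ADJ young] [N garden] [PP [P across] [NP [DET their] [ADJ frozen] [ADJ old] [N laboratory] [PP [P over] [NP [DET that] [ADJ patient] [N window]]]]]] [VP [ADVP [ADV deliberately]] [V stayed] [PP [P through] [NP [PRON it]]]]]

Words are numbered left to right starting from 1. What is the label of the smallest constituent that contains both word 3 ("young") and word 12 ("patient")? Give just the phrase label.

NP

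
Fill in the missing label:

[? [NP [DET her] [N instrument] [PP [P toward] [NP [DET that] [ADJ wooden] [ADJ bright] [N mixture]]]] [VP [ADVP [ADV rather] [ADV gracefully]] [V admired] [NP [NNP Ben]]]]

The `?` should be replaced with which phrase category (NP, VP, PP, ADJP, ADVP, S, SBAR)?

Looking at what the `?` directly dominates — NP, VP — this is a clause (S).

S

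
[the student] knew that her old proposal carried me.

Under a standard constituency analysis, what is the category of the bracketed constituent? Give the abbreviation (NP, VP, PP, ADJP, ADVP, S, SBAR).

The span is built around the noun "student" — a noun phrase (NP).

NP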